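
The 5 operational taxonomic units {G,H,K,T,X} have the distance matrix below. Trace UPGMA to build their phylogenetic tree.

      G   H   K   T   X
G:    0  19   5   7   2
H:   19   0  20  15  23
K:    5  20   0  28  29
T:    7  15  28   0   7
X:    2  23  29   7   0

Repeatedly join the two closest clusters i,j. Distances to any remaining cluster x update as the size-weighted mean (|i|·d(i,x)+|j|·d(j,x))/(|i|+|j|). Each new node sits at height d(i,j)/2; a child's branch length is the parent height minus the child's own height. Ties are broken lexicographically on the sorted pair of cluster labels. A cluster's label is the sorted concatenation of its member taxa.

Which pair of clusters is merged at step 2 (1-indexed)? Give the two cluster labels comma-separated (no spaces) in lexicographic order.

step 1: merge (G,X) at d=2; branch lengths G→1, X→1; new cluster GX
  updated: d(GX,H)=21, d(GX,K)=17, d(GX,T)=7
step 2: merge (GX,T) at d=7; branch lengths GX→5/2, T→7/2; new cluster GTX
  updated: d(GTX,H)=19, d(GTX,K)=62/3
step 3: merge (GTX,H) at d=19; branch lengths GTX→6, H→19/2; new cluster GHTX
  updated: d(GHTX,K)=41/2
step 4: merge (GHTX,K) at d=41/2; branch lengths GHTX→3/4, K→41/4; new cluster GHKTX
final tree: ((((G:1,X:1):5/2,T:7/2):6,H:19/2):3/4,K:41/4)
total length: 69/2

GX,T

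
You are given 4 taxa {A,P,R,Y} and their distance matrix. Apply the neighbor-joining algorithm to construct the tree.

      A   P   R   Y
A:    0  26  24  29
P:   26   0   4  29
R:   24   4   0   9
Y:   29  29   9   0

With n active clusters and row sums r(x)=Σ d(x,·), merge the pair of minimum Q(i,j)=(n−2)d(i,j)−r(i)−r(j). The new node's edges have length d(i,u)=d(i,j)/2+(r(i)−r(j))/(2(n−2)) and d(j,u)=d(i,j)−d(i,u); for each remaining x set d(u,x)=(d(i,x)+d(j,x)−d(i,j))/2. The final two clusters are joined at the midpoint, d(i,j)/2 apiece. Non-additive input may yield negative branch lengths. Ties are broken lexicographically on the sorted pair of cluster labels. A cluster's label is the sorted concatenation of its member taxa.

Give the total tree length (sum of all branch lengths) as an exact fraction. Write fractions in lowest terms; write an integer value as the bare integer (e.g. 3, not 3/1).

step 1: merge (A,Y) at d=29, Q=-88; branch lengths A→35/2, Y→23/2; new cluster AY
  updated: d(AY,P)=13, d(AY,R)=2
step 2: merge (AY,P) at d=13, Q=-19; branch lengths AY→11/2, P→15/2; new cluster APY
  updated: d(APY,R)=-7/2
step 3: merge (APY,R) at d=-7/2; branch lengths APY→-7/4, R→-7/4; new cluster APRY
final tree: (((A:35/2,Y:23/2):11/2,P:15/2):-7/4,R:-7/4)
total length: 77/2

77/2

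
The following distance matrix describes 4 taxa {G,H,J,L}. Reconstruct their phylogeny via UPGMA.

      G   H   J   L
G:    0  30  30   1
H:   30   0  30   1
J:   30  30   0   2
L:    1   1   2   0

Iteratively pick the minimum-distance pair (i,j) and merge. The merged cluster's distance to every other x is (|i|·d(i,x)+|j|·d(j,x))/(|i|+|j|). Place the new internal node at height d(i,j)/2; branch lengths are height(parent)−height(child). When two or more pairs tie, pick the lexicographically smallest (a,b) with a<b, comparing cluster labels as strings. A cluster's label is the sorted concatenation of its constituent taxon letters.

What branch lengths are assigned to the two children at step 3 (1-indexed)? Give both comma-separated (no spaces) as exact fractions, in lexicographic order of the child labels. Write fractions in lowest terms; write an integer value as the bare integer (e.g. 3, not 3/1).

31/12,31/3

step 1: merge (G,L) at d=1; branch lengths G→1/2, L→1/2; new cluster GL
  updated: d(GL,H)=31/2, d(GL,J)=16
step 2: merge (GL,H) at d=31/2; branch lengths GL→29/4, H→31/4; new cluster GHL
  updated: d(GHL,J)=62/3
step 3: merge (GHL,J) at d=62/3; branch lengths GHL→31/12, J→31/3; new cluster GHJL
final tree: (((G:1/2,L:1/2):29/4,H:31/4):31/12,J:31/3)
total length: 347/12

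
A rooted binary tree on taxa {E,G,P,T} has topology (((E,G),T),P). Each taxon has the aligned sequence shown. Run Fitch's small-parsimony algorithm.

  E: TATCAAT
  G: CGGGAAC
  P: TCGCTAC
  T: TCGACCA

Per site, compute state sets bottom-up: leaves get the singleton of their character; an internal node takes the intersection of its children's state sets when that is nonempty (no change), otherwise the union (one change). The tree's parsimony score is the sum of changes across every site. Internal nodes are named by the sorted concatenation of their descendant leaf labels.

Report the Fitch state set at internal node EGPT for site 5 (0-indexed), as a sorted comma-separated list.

EG@0: {T} ∪ {C} = {C,T} (union, +1)
EGT@0: {C,T} ∩ {T} = {T} (intersection, +0)
EGPT@0: {T} ∩ {T} = {T} (intersection, +0)
EG@1: {A} ∪ {G} = {A,G} (union, +1)
EGT@1: {A,G} ∪ {C} = {A,C,G} (union, +1)
EGPT@1: {A,C,G} ∩ {C} = {C} (intersection, +0)
EG@2: {T} ∪ {G} = {G,T} (union, +1)
EGT@2: {G,T} ∩ {G} = {G} (intersection, +0)
EGPT@2: {G} ∩ {G} = {G} (intersection, +0)
EG@3: {C} ∪ {G} = {C,G} (union, +1)
EGT@3: {C,G} ∪ {A} = {A,C,G} (union, +1)
EGPT@3: {A,C,G} ∩ {C} = {C} (intersection, +0)
EG@4: {A} ∩ {A} = {A} (intersection, +0)
EGT@4: {A} ∪ {C} = {A,C} (union, +1)
EGPT@4: {A,C} ∪ {T} = {A,C,T} (union, +1)
EG@5: {A} ∩ {A} = {A} (intersection, +0)
EGT@5: {A} ∪ {C} = {A,C} (union, +1)
EGPT@5: {A,C} ∩ {A} = {A} (intersection, +0)
EG@6: {T} ∪ {C} = {C,T} (union, +1)
EGT@6: {C,T} ∪ {A} = {A,C,T} (union, +1)
EGPT@6: {A,C,T} ∩ {C} = {C} (intersection, +0)
per-site changes: [1, 2, 1, 2, 2, 1, 2]; total = 11

A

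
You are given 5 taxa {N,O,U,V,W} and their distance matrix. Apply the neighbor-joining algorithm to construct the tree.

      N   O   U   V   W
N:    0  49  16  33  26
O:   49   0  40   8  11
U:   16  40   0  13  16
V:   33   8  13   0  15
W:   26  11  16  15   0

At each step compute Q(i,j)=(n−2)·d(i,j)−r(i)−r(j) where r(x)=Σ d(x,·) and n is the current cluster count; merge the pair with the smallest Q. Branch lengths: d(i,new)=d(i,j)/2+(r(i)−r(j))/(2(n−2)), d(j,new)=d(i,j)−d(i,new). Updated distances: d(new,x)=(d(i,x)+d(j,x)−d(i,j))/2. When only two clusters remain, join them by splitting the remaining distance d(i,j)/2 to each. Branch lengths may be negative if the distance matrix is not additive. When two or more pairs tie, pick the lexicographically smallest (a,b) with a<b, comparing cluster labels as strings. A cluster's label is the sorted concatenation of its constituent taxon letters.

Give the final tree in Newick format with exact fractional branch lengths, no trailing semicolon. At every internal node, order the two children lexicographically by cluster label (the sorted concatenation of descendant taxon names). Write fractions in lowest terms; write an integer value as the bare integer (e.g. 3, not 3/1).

((((N:29/2,U:3/2):103/8,W:1/8):71/8,O:67/8):-3/16,V:-3/16)

step 1: merge (N,U) at d=16, Q=-161; branch lengths N→29/2, U→3/2; new cluster NU
  updated: d(NU,O)=73/2, d(NU,V)=15, d(NU,W)=13
step 2: merge (NU,W) at d=13, Q=-155/2; branch lengths NU→103/8, W→1/8; new cluster NUW
  updated: d(NUW,O)=69/4, d(NUW,V)=17/2
step 3: merge (NUW,O) at d=69/4, Q=-135/4; branch lengths NUW→71/8, O→67/8; new cluster NOUW
  updated: d(NOUW,V)=-3/8
step 4: merge (NOUW,V) at d=-3/8; branch lengths NOUW→-3/16, V→-3/16; new cluster NOUVW
final tree: ((((N:29/2,U:3/2):103/8,W:1/8):71/8,O:67/8):-3/16,V:-3/16)
total length: 367/8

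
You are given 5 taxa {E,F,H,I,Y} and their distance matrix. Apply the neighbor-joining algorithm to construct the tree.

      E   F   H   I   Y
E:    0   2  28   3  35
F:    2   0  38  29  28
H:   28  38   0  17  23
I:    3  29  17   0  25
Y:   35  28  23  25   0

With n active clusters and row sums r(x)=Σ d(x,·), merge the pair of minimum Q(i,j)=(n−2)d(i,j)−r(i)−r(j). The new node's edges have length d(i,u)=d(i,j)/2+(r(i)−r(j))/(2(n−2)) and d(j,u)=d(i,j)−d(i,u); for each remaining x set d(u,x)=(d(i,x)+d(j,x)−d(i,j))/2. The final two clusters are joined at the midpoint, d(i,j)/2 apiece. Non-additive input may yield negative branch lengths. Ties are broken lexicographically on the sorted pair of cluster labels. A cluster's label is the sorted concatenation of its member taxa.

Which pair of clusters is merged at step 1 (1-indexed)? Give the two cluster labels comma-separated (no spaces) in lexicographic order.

step 1: merge (E,F) at d=2, Q=-159; branch lengths E→-23/6, F→35/6; new cluster EF
  updated: d(EF,H)=32, d(EF,I)=15, d(EF,Y)=61/2
step 2: merge (EF,I) at d=15, Q=-209/2; branch lengths EF→101/8, I→19/8; new cluster EFI
  updated: d(EFI,H)=17, d(EFI,Y)=81/4
step 3: merge (EFI,H) at d=17, Q=-241/4; branch lengths EFI→57/8, H→79/8; new cluster EFHI
  updated: d(EFHI,Y)=105/8
step 4: merge (EFHI,Y) at d=105/8; branch lengths EFHI→105/16, Y→105/16; new cluster EFHIY
final tree: ((((E:-23/6,F:35/6):101/8,I:19/8):57/8,H:79/8):105/16,Y:105/16)
total length: 377/8

E,F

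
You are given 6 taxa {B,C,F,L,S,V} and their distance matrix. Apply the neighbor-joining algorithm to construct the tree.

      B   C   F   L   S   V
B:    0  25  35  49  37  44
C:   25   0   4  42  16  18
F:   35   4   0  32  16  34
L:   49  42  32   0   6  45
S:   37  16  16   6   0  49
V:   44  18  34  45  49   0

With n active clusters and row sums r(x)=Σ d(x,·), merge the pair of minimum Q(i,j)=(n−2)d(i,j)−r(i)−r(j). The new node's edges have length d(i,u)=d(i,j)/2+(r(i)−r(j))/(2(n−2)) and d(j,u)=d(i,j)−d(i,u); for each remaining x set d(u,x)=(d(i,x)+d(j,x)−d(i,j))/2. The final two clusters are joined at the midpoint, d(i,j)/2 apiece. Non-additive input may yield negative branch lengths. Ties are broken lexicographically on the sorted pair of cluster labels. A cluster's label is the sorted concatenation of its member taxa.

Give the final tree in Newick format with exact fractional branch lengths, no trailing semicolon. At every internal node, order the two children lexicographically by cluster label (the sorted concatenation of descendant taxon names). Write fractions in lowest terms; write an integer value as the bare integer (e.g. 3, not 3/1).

step 1: merge (L,S) at d=6, Q=-274; branch lengths L→37/4, S→-13/4; new cluster LS
  updated: d(B,LS)=40, d(C,LS)=26, d(F,LS)=21, d(LS,V)=44
step 2: merge (F,LS) at d=21, Q=-162; branch lengths F→13/3, LS→50/3; new cluster FLS
  updated: d(B,FLS)=27, d(C,FLS)=9/2, d(FLS,V)=57/2
step 3: merge (B,FLS) at d=27, Q=-102; branch lengths B→45/2, FLS→9/2; new cluster BFLS
  updated: d(BFLS,C)=5/4, d(BFLS,V)=91/4
step 4: merge (BFLS,C) at d=5/4, Q=-42; branch lengths BFLS→3, C→-7/4; new cluster BCFLS
  updated: d(BCFLS,V)=79/4
step 5: merge (BCFLS,V) at d=79/4; branch lengths BCFLS→79/8, V→79/8; new cluster BCFLSV
final tree: (((B:45/2,(F:13/3,(L:37/4,S:-13/4):50/3):9/2):3,C:-7/4):79/8,V:79/8)
total length: 75

(((B:45/2,(F:13/3,(L:37/4,S:-13/4):50/3):9/2):3,C:-7/4):79/8,V:79/8)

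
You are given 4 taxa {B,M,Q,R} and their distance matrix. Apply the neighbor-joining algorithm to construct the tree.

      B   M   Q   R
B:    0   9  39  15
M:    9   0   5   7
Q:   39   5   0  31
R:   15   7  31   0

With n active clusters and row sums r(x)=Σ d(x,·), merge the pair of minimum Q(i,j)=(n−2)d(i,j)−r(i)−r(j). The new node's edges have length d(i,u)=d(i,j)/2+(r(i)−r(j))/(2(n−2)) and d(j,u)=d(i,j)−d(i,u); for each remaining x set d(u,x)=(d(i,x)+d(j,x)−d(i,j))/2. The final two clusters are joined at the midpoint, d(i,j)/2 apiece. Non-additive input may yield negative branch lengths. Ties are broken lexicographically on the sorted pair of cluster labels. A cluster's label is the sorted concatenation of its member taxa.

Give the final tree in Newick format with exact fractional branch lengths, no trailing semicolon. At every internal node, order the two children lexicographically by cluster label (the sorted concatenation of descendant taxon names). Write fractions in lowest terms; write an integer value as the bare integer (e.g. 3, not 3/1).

(((B:10,R:5):23/2,M:-11):8,Q:8)

step 1: merge (B,R) at d=15, Q=-86; branch lengths B→10, R→5; new cluster BR
  updated: d(BR,M)=1/2, d(BR,Q)=55/2
step 2: merge (BR,M) at d=1/2, Q=-33; branch lengths BR→23/2, M→-11; new cluster BMR
  updated: d(BMR,Q)=16
step 3: merge (BMR,Q) at d=16; branch lengths BMR→8, Q→8; new cluster BMQR
final tree: (((B:10,R:5):23/2,M:-11):8,Q:8)
total length: 63/2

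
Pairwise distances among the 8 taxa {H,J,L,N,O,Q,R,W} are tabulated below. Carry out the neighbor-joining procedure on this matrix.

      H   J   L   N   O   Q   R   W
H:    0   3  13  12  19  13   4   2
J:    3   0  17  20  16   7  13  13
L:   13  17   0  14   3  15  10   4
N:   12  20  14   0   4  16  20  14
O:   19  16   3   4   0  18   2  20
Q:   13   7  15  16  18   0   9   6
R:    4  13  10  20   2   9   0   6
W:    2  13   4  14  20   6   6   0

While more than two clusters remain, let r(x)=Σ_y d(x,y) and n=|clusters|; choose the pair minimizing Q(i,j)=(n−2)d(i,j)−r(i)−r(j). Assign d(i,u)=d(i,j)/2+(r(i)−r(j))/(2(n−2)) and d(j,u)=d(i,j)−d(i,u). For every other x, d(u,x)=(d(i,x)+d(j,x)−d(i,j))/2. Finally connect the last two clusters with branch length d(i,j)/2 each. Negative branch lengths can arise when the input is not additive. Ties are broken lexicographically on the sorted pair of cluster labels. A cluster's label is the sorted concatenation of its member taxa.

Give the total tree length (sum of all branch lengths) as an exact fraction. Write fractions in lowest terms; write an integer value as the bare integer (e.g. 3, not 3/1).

step 1: merge (N,O) at d=4, Q=-158; branch lengths N→7/2, O→1/2; new cluster NO
  updated: d(H,NO)=27/2, d(J,NO)=16, d(L,NO)=13/2, d(NO,Q)=15, d(NO,R)=9, d(NO,W)=15
step 2: merge (L,NO) at d=13/2, Q=-108; branch lengths L→23/10, NO→21/5; new cluster LNO
  updated: d(H,LNO)=10, d(J,LNO)=53/4, d(LNO,Q)=47/4, d(LNO,R)=25/4, d(LNO,W)=25/4
step 3: merge (H,J) at d=3, Q=-277/4; branch lengths H→-21/32, J→117/32; new cluster HJ
  updated: d(HJ,LNO)=81/8, d(HJ,Q)=17/2, d(HJ,R)=7, d(HJ,W)=6
step 4: merge (LNO,R) at d=25/4, Q=-351/8; branch lengths LNO→199/48, R→101/48; new cluster LNOR
  updated: d(HJ,LNOR)=87/16, d(LNOR,Q)=29/4, d(LNOR,W)=3
step 5: merge (HJ,LNOR) at d=87/16, Q=-99/4; branch lengths HJ→121/32, LNOR→53/32; new cluster HJLNOR
  updated: d(HJLNOR,Q)=165/32, d(HJLNOR,W)=57/32
step 6: merge (HJLNOR,Q) at d=165/32, Q=-207/16; branch lengths HJLNOR→15/32, Q→75/16; new cluster HJLNOQR
  updated: d(HJLNOQR,W)=21/16
step 7: merge (HJLNOQR,W) at d=21/16; branch lengths HJLNOQR→21/32, W→21/32; new cluster HJLNOQRW
final tree: ((((H:-21/32,J:117/32):121/32,((L:23/10,(N:7/2,O:1/2):21/5):199/48,R:101/48):53/32):15/32,Q:75/16):21/32,W:21/32)
total length: 1013/32

1013/32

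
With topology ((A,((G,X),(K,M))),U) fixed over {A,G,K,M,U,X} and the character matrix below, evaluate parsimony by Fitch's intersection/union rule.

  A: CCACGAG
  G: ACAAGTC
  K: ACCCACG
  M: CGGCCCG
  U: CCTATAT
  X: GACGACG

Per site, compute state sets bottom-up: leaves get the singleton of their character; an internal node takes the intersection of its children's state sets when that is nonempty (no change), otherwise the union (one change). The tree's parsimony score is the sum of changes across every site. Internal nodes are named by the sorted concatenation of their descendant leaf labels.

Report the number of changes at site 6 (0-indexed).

2

site 0, node GX: G={A} ∪ X={G} → {A,G} (+1)
site 0, node KM: K={A} ∪ M={C} → {A,C} (+1)
site 0, node GKMX: GX={A,G} ∩ KM={A,C} → {A} (+0)
site 0, node AGKMX: A={C} ∪ GKMX={A} → {A,C} (+1)
site 0, node AGKMUX: AGKMX={A,C} ∩ U={C} → {C} (+0)
site 1, node GX: G={C} ∪ X={A} → {A,C} (+1)
site 1, node KM: K={C} ∪ M={G} → {C,G} (+1)
site 1, node GKMX: GX={A,C} ∩ KM={C,G} → {C} (+0)
site 1, node AGKMX: A={C} ∩ GKMX={C} → {C} (+0)
site 1, node AGKMUX: AGKMX={C} ∩ U={C} → {C} (+0)
site 2, node GX: G={A} ∪ X={C} → {A,C} (+1)
site 2, node KM: K={C} ∪ M={G} → {C,G} (+1)
site 2, node GKMX: GX={A,C} ∩ KM={C,G} → {C} (+0)
site 2, node AGKMX: A={A} ∪ GKMX={C} → {A,C} (+1)
site 2, node AGKMUX: AGKMX={A,C} ∪ U={T} → {A,C,T} (+1)
site 3, node GX: G={A} ∪ X={G} → {A,G} (+1)
site 3, node KM: K={C} ∩ M={C} → {C} (+0)
site 3, node GKMX: GX={A,G} ∪ KM={C} → {A,C,G} (+1)
site 3, node AGKMX: A={C} ∩ GKMX={A,C,G} → {C} (+0)
site 3, node AGKMUX: AGKMX={C} ∪ U={A} → {A,C} (+1)
site 4, node GX: G={G} ∪ X={A} → {A,G} (+1)
site 4, node KM: K={A} ∪ M={C} → {A,C} (+1)
site 4, node GKMX: GX={A,G} ∩ KM={A,C} → {A} (+0)
site 4, node AGKMX: A={G} ∪ GKMX={A} → {A,G} (+1)
site 4, node AGKMUX: AGKMX={A,G} ∪ U={T} → {A,G,T} (+1)
site 5, node GX: G={T} ∪ X={C} → {C,T} (+1)
site 5, node KM: K={C} ∩ M={C} → {C} (+0)
site 5, node GKMX: GX={C,T} ∩ KM={C} → {C} (+0)
site 5, node AGKMX: A={A} ∪ GKMX={C} → {A,C} (+1)
site 5, node AGKMUX: AGKMX={A,C} ∩ U={A} → {A} (+0)
site 6, node GX: G={C} ∪ X={G} → {C,G} (+1)
site 6, node KM: K={G} ∩ M={G} → {G} (+0)
site 6, node GKMX: GX={C,G} ∩ KM={G} → {G} (+0)
site 6, node AGKMX: A={G} ∩ GKMX={G} → {G} (+0)
site 6, node AGKMUX: AGKMX={G} ∪ U={T} → {G,T} (+1)
per-site changes: [3, 2, 4, 3, 4, 2, 2]; total = 20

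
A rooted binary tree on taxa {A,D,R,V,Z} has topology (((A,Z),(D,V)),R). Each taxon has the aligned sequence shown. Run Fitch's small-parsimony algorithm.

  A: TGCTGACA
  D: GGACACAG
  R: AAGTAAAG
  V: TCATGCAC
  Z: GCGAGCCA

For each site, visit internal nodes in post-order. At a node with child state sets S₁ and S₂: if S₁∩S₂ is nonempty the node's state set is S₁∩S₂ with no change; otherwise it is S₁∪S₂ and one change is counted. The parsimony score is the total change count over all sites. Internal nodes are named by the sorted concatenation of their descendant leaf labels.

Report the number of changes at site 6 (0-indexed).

1

AZ@0: {T} ∪ {G} = {G,T} (union, +1)
DV@0: {G} ∪ {T} = {G,T} (union, +1)
ADVZ@0: {G,T} ∩ {G,T} = {G,T} (intersection, +0)
ADRVZ@0: {G,T} ∪ {A} = {A,G,T} (union, +1)
AZ@1: {G} ∪ {C} = {C,G} (union, +1)
DV@1: {G} ∪ {C} = {C,G} (union, +1)
ADVZ@1: {C,G} ∩ {C,G} = {C,G} (intersection, +0)
ADRVZ@1: {C,G} ∪ {A} = {A,C,G} (union, +1)
AZ@2: {C} ∪ {G} = {C,G} (union, +1)
DV@2: {A} ∩ {A} = {A} (intersection, +0)
ADVZ@2: {C,G} ∪ {A} = {A,C,G} (union, +1)
ADRVZ@2: {A,C,G} ∩ {G} = {G} (intersection, +0)
AZ@3: {T} ∪ {A} = {A,T} (union, +1)
DV@3: {C} ∪ {T} = {C,T} (union, +1)
ADVZ@3: {A,T} ∩ {C,T} = {T} (intersection, +0)
ADRVZ@3: {T} ∩ {T} = {T} (intersection, +0)
AZ@4: {G} ∩ {G} = {G} (intersection, +0)
DV@4: {A} ∪ {G} = {A,G} (union, +1)
ADVZ@4: {G} ∩ {A,G} = {G} (intersection, +0)
ADRVZ@4: {G} ∪ {A} = {A,G} (union, +1)
AZ@5: {A} ∪ {C} = {A,C} (union, +1)
DV@5: {C} ∩ {C} = {C} (intersection, +0)
ADVZ@5: {A,C} ∩ {C} = {C} (intersection, +0)
ADRVZ@5: {C} ∪ {A} = {A,C} (union, +1)
AZ@6: {C} ∩ {C} = {C} (intersection, +0)
DV@6: {A} ∩ {A} = {A} (intersection, +0)
ADVZ@6: {C} ∪ {A} = {A,C} (union, +1)
ADRVZ@6: {A,C} ∩ {A} = {A} (intersection, +0)
AZ@7: {A} ∩ {A} = {A} (intersection, +0)
DV@7: {G} ∪ {C} = {C,G} (union, +1)
ADVZ@7: {A} ∪ {C,G} = {A,C,G} (union, +1)
ADRVZ@7: {A,C,G} ∩ {G} = {G} (intersection, +0)
per-site changes: [3, 3, 2, 2, 2, 2, 1, 2]; total = 17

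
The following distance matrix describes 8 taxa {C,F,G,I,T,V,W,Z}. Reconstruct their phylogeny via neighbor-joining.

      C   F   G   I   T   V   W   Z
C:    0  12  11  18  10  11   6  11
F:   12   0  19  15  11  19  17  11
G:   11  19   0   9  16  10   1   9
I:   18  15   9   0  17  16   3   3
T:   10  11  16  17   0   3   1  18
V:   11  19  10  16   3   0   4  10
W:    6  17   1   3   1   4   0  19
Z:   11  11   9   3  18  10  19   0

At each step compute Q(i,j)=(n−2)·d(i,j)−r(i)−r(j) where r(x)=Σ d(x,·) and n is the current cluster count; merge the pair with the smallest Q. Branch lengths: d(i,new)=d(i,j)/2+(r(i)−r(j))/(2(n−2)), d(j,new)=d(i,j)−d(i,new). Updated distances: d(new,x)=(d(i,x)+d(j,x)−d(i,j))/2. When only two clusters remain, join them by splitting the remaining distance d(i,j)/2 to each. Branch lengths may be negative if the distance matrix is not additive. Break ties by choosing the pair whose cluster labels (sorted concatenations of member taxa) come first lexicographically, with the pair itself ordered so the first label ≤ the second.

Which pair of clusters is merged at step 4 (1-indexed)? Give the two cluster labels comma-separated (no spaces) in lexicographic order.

iteration 1: select I,Z (d=3, Q=-144); attach at lengths (3/2, 3/2); label the merged cluster IZ
  updated: d(C,IZ)=13, d(F,IZ)=23/2, d(G,IZ)=15/2, d(IZ,T)=16, d(IZ,V)=23/2, d(IZ,W)=19/2
iteration 2: select F,IZ (d=23/2, Q=-101); attach at lengths (39/5, 37/10); label the merged cluster FIZ
  updated: d(C,FIZ)=27/4, d(FIZ,G)=15/2, d(FIZ,T)=31/4, d(FIZ,V)=19/2, d(FIZ,W)=15/2
iteration 3: select T,V (d=3, Q=-253/4); attach at lengths (49/32, 47/32); label the merged cluster TV
  updated: d(C,TV)=9, d(FIZ,TV)=57/8, d(G,TV)=23/2, d(TV,W)=1
iteration 4: select G,W (d=1, Q=-87/2); attach at lengths (37/12, -25/12); label the merged cluster GW
  updated: d(C,GW)=8, d(FIZ,GW)=7, d(GW,TV)=23/4
iteration 5: select C,FIZ (d=27/4, Q=-249/8); attach at lengths (131/32, 85/32); label the merged cluster CFIZ
  updated: d(CFIZ,GW)=33/8, d(CFIZ,TV)=75/16
iteration 6: select CFIZ,GW (d=33/8, Q=-233/16); attach at lengths (49/32, 83/32); label the merged cluster CFGIWZ
  updated: d(CFGIWZ,TV)=101/32
iteration 7: select CFGIWZ,TV (d=101/32); attach at lengths (101/64, 101/64); label the merged cluster CFGITVWZ
final tree: (((C:131/32,(F:39/5,(I:3/2,Z:3/2):37/10):85/32):49/32,(G:37/12,W:-25/12):83/32):101/64,(T:49/32,V:47/32):101/64)
total length: 1041/32

G,W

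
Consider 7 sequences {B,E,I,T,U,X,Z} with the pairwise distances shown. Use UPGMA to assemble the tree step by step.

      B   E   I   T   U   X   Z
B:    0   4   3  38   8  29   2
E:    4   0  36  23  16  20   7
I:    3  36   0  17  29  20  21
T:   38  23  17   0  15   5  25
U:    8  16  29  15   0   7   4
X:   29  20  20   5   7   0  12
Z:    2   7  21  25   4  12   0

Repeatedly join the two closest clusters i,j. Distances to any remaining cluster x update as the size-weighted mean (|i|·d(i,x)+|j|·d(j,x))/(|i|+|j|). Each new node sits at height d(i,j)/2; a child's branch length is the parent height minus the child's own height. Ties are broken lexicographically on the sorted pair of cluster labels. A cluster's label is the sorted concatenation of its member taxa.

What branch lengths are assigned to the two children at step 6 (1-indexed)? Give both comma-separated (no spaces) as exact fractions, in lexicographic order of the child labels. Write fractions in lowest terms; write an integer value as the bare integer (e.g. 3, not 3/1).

1. join B+Z (d=2) ⇒ BZ; edges |B|=1, |Z|=1
  updated: d(BZ,E)=11/2, d(BZ,I)=12, d(BZ,T)=63/2, d(BZ,U)=6, d(BZ,X)=41/2
2. join T+X (d=5) ⇒ TX; edges |T|=5/2, |X|=5/2
  updated: d(BZ,TX)=26, d(E,TX)=43/2, d(I,TX)=37/2, d(TX,U)=11
3. join BZ+E (d=11/2) ⇒ BEZ; edges |BZ|=7/4, |E|=11/4
  updated: d(BEZ,I)=20, d(BEZ,TX)=49/2, d(BEZ,U)=28/3
4. join BEZ+U (d=28/3) ⇒ BEUZ; edges |BEZ|=23/12, |U|=14/3
  updated: d(BEUZ,I)=89/4, d(BEUZ,TX)=169/8
5. join I+TX (d=37/2) ⇒ ITX; edges |I|=37/4, |TX|=27/4
  updated: d(BEUZ,ITX)=43/2
6. join BEUZ+ITX (d=43/2) ⇒ BEITUXZ; edges |BEUZ|=73/12, |ITX|=3/2
final tree: ((((B:1,Z:1):7/4,E:11/4):23/12,U:14/3):73/12,(I:37/4,(T:5/2,X:5/2):27/4):3/2)
total length: 125/3

73/12,3/2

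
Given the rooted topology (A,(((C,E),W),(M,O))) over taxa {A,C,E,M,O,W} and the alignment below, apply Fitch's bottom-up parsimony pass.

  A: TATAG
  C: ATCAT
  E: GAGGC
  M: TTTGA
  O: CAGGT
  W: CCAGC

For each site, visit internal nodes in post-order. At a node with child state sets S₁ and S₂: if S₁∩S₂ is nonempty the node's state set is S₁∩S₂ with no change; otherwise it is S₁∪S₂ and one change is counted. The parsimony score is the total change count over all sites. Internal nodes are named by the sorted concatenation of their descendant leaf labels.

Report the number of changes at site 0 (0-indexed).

[col 0] CE: children C:{A}, E:{G} ∪→ {A,G}; cost 1
[col 0] CEW: children CE:{A,G}, W:{C} ∪→ {A,C,G}; cost 1
[col 0] MO: children M:{T}, O:{C} ∪→ {C,T}; cost 1
[col 0] CEMOW: children CEW:{A,C,G}, MO:{C,T} ∩→ {C}; cost 0
[col 0] ACEMOW: children A:{T}, CEMOW:{C} ∪→ {C,T}; cost 1
[col 1] CE: children C:{T}, E:{A} ∪→ {A,T}; cost 1
[col 1] CEW: children CE:{A,T}, W:{C} ∪→ {A,C,T}; cost 1
[col 1] MO: children M:{T}, O:{A} ∪→ {A,T}; cost 1
[col 1] CEMOW: children CEW:{A,C,T}, MO:{A,T} ∩→ {A,T}; cost 0
[col 1] ACEMOW: children A:{A}, CEMOW:{A,T} ∩→ {A}; cost 0
[col 2] CE: children C:{C}, E:{G} ∪→ {C,G}; cost 1
[col 2] CEW: children CE:{C,G}, W:{A} ∪→ {A,C,G}; cost 1
[col 2] MO: children M:{T}, O:{G} ∪→ {G,T}; cost 1
[col 2] CEMOW: children CEW:{A,C,G}, MO:{G,T} ∩→ {G}; cost 0
[col 2] ACEMOW: children A:{T}, CEMOW:{G} ∪→ {G,T}; cost 1
[col 3] CE: children C:{A}, E:{G} ∪→ {A,G}; cost 1
[col 3] CEW: children CE:{A,G}, W:{G} ∩→ {G}; cost 0
[col 3] MO: children M:{G}, O:{G} ∩→ {G}; cost 0
[col 3] CEMOW: children CEW:{G}, MO:{G} ∩→ {G}; cost 0
[col 3] ACEMOW: children A:{A}, CEMOW:{G} ∪→ {A,G}; cost 1
[col 4] CE: children C:{T}, E:{C} ∪→ {C,T}; cost 1
[col 4] CEW: children CE:{C,T}, W:{C} ∩→ {C}; cost 0
[col 4] MO: children M:{A}, O:{T} ∪→ {A,T}; cost 1
[col 4] CEMOW: children CEW:{C}, MO:{A,T} ∪→ {A,C,T}; cost 1
[col 4] ACEMOW: children A:{G}, CEMOW:{A,C,T} ∪→ {A,C,G,T}; cost 1
per-site changes: [4, 3, 4, 2, 4]; total = 17

4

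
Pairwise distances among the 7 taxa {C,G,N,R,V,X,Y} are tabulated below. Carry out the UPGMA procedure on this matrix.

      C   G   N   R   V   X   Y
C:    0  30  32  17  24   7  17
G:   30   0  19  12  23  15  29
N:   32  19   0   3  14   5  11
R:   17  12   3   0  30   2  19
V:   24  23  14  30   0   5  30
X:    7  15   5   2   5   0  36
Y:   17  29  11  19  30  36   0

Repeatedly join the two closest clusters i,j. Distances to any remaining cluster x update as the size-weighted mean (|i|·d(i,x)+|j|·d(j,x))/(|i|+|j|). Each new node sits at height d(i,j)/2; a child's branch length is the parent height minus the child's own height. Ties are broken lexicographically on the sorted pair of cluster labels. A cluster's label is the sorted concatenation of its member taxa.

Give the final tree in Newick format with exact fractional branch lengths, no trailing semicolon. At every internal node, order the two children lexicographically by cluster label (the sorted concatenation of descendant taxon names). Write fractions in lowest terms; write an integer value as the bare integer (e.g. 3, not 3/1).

1. join R+X (d=2) ⇒ RX; edges |R|=1, |X|=1
  updated: d(C,RX)=12, d(G,RX)=27/2, d(N,RX)=4, d(RX,V)=35/2, d(RX,Y)=55/2
2. join N+RX (d=4) ⇒ NRX; edges |N|=2, |RX|=1
  updated: d(C,NRX)=56/3, d(G,NRX)=46/3, d(NRX,V)=49/3, d(NRX,Y)=22
3. join G+NRX (d=46/3) ⇒ GNRX; edges |G|=23/3, |NRX|=17/3
  updated: d(C,GNRX)=43/2, d(GNRX,V)=18, d(GNRX,Y)=95/4
4. join C+Y (d=17) ⇒ CY; edges |C|=17/2, |Y|=17/2
  updated: d(CY,GNRX)=181/8, d(CY,V)=27
5. join GNRX+V (d=18) ⇒ GNRVX; edges |GNRX|=4/3, |V|=9
  updated: d(CY,GNRVX)=47/2
6. join CY+GNRVX (d=47/2) ⇒ CGNRVXY; edges |CY|=13/4, |GNRVX|=11/4
final tree: ((C:17/2,Y:17/2):13/4,((G:23/3,(N:2,(R:1,X:1):1):17/3):4/3,V:9):11/4)
total length: 155/3

((C:17/2,Y:17/2):13/4,((G:23/3,(N:2,(R:1,X:1):1):17/3):4/3,V:9):11/4)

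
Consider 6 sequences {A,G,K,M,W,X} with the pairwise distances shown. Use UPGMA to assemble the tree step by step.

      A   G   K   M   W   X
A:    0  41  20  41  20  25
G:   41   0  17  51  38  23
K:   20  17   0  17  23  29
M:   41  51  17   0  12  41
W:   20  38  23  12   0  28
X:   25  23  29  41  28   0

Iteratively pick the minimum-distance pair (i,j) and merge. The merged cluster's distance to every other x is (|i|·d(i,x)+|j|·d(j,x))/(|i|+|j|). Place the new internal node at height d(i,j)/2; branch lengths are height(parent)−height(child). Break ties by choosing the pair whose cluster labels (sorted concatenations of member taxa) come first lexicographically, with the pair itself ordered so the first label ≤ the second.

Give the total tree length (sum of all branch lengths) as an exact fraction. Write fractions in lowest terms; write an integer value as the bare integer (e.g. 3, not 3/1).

147/2

iteration 1: select M,W (d=12); attach at lengths (6, 6); label the merged cluster MW
  updated: d(A,MW)=61/2, d(G,MW)=89/2, d(K,MW)=20, d(MW,X)=69/2
iteration 2: select G,K (d=17); attach at lengths (17/2, 17/2); label the merged cluster GK
  updated: d(A,GK)=61/2, d(GK,MW)=129/4, d(GK,X)=26
iteration 3: select A,X (d=25); attach at lengths (25/2, 25/2); label the merged cluster AX
  updated: d(AX,GK)=113/4, d(AX,MW)=65/2
iteration 4: select AX,GK (d=113/4); attach at lengths (13/8, 45/8); label the merged cluster AGKX
  updated: d(AGKX,MW)=259/8
iteration 5: select AGKX,MW (d=259/8); attach at lengths (33/16, 163/16); label the merged cluster AGKMWX
final tree: (((A:25/2,X:25/2):13/8,(G:17/2,K:17/2):45/8):33/16,(M:6,W:6):163/16)
total length: 147/2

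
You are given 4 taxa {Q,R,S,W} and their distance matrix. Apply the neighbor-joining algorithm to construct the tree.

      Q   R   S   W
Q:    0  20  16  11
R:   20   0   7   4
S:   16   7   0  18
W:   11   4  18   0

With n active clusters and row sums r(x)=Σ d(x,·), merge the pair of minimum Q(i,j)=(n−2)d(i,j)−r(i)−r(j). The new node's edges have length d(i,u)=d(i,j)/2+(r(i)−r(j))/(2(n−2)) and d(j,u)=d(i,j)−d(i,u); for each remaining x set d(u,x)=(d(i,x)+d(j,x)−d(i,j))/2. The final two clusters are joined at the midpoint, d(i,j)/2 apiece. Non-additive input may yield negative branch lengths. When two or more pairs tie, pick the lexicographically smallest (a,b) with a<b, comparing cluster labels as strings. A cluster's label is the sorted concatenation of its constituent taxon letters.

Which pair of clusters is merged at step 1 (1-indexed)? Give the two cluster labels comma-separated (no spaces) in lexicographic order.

step 1: merge (Q,W) at d=11, Q=-58; branch lengths Q→9, W→2; new cluster QW
  updated: d(QW,R)=13/2, d(QW,S)=23/2
step 2: merge (QW,R) at d=13/2, Q=-25; branch lengths QW→11/2, R→1; new cluster QRW
  updated: d(QRW,S)=6
step 3: merge (QRW,S) at d=6; branch lengths QRW→3, S→3; new cluster QRSW
final tree: (((Q:9,W:2):11/2,R:1):3,S:3)
total length: 47/2

Q,W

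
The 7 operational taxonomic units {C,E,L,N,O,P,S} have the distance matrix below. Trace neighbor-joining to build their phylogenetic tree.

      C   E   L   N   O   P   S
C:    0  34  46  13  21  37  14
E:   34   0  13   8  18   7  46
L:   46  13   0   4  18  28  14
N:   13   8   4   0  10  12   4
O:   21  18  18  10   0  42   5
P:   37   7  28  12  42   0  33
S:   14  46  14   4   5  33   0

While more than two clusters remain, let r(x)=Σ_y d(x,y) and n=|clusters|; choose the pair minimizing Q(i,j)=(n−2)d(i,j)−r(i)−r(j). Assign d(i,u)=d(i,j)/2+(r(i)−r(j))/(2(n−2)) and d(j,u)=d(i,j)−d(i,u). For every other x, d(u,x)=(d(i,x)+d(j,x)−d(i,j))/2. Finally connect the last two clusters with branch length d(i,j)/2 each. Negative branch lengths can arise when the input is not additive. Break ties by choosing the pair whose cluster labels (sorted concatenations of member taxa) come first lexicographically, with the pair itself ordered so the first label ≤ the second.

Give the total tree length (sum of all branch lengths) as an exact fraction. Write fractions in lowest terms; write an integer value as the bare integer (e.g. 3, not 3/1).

797/16

1. join E+P (d=7, Q=-250) ⇒ EP; edges |E|=1/5, |P|=34/5
  updated: d(C,EP)=32, d(EP,L)=17, d(EP,N)=13/2, d(EP,O)=53/2, d(EP,S)=36
2. join EP+L (d=17, Q=-149) ⇒ ELP; edges |EP|=87/8, |L|=49/8
  updated: d(C,ELP)=61/2, d(ELP,N)=-13/4, d(ELP,O)=55/4, d(ELP,S)=33/2
3. join ELP+N (d=-13/4, Q=-91) ⇒ ELNP; edges |ELP|=4, |N|=-29/4
  updated: d(C,ELNP)=187/8, d(ELNP,O)=27/2, d(ELNP,S)=95/8
4. join C+S (d=14, Q=-245/4) ⇒ CS; edges |C|=111/8, |S|=1/8
  updated: d(CS,ELNP)=85/8, d(CS,O)=6
5. join CS+ELNP (d=85/8, Q=-241/8) ⇒ CELNPS; edges |CS|=25/16, |ELNP|=145/16
  updated: d(CELNPS,O)=71/16
6. join CELNPS+O (d=71/16) ⇒ CELNOPS; edges |CELNPS|=71/32, |O|=71/32
final tree: (((C:111/8,S:1/8):25/16,(((E:1/5,P:34/5):87/8,L:49/8):4,N:-29/4):145/16):71/32,O:71/32)
total length: 797/16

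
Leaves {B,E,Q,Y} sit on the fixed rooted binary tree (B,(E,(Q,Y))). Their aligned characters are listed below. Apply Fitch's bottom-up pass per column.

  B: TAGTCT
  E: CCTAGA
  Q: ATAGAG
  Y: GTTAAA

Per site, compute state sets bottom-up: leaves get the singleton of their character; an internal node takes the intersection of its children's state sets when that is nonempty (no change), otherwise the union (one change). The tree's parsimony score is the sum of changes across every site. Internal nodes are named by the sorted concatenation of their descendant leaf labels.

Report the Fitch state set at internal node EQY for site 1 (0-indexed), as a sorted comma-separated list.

C,T

[col 0] QY: children Q:{A}, Y:{G} ∪→ {A,G}; cost 1
[col 0] EQY: children E:{C}, QY:{A,G} ∪→ {A,C,G}; cost 1
[col 0] BEQY: children B:{T}, EQY:{A,C,G} ∪→ {A,C,G,T}; cost 1
[col 1] QY: children Q:{T}, Y:{T} ∩→ {T}; cost 0
[col 1] EQY: children E:{C}, QY:{T} ∪→ {C,T}; cost 1
[col 1] BEQY: children B:{A}, EQY:{C,T} ∪→ {A,C,T}; cost 1
[col 2] QY: children Q:{A}, Y:{T} ∪→ {A,T}; cost 1
[col 2] EQY: children E:{T}, QY:{A,T} ∩→ {T}; cost 0
[col 2] BEQY: children B:{G}, EQY:{T} ∪→ {G,T}; cost 1
[col 3] QY: children Q:{G}, Y:{A} ∪→ {A,G}; cost 1
[col 3] EQY: children E:{A}, QY:{A,G} ∩→ {A}; cost 0
[col 3] BEQY: children B:{T}, EQY:{A} ∪→ {A,T}; cost 1
[col 4] QY: children Q:{A}, Y:{A} ∩→ {A}; cost 0
[col 4] EQY: children E:{G}, QY:{A} ∪→ {A,G}; cost 1
[col 4] BEQY: children B:{C}, EQY:{A,G} ∪→ {A,C,G}; cost 1
[col 5] QY: children Q:{G}, Y:{A} ∪→ {A,G}; cost 1
[col 5] EQY: children E:{A}, QY:{A,G} ∩→ {A}; cost 0
[col 5] BEQY: children B:{T}, EQY:{A} ∪→ {A,T}; cost 1
per-site changes: [3, 2, 2, 2, 2, 2]; total = 13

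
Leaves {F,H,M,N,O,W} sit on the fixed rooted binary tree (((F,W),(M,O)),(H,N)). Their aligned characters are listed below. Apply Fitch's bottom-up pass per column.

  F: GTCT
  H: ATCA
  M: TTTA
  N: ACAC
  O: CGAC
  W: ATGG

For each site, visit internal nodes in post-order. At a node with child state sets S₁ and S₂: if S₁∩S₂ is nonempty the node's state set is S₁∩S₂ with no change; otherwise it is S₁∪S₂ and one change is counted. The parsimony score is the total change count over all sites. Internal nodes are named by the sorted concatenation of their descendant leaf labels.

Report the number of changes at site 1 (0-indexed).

FW@0: {G} ∪ {A} = {A,G} (union, +1)
MO@0: {T} ∪ {C} = {C,T} (union, +1)
FMOW@0: {A,G} ∪ {C,T} = {A,C,G,T} (union, +1)
HN@0: {A} ∩ {A} = {A} (intersection, +0)
FHMNOW@0: {A,C,G,T} ∩ {A} = {A} (intersection, +0)
FW@1: {T} ∩ {T} = {T} (intersection, +0)
MO@1: {T} ∪ {G} = {G,T} (union, +1)
FMOW@1: {T} ∩ {G,T} = {T} (intersection, +0)
HN@1: {T} ∪ {C} = {C,T} (union, +1)
FHMNOW@1: {T} ∩ {C,T} = {T} (intersection, +0)
FW@2: {C} ∪ {G} = {C,G} (union, +1)
MO@2: {T} ∪ {A} = {A,T} (union, +1)
FMOW@2: {C,G} ∪ {A,T} = {A,C,G,T} (union, +1)
HN@2: {C} ∪ {A} = {A,C} (union, +1)
FHMNOW@2: {A,C,G,T} ∩ {A,C} = {A,C} (intersection, +0)
FW@3: {T} ∪ {G} = {G,T} (union, +1)
MO@3: {A} ∪ {C} = {A,C} (union, +1)
FMOW@3: {G,T} ∪ {A,C} = {A,C,G,T} (union, +1)
HN@3: {A} ∪ {C} = {A,C} (union, +1)
FHMNOW@3: {A,C,G,T} ∩ {A,C} = {A,C} (intersection, +0)
per-site changes: [3, 2, 4, 4]; total = 13

2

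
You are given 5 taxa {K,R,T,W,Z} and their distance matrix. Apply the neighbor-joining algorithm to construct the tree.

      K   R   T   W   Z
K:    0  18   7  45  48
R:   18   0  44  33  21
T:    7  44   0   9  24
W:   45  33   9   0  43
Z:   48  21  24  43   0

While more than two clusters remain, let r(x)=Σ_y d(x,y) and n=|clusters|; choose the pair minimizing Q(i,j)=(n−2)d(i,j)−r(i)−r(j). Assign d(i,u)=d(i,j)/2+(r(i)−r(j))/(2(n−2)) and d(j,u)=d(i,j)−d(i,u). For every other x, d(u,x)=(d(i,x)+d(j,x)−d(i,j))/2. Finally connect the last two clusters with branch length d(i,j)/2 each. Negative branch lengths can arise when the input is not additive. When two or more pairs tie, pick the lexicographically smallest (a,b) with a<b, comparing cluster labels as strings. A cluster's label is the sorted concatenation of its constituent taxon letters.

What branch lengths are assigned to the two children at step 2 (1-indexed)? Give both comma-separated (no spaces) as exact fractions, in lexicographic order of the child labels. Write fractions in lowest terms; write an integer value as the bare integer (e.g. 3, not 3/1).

1. join R+Z (d=21, Q=-189) ⇒ RZ; edges |R|=43/6, |Z|=83/6
  updated: d(K,RZ)=45/2, d(RZ,T)=47/2, d(RZ,W)=55/2
2. join K+RZ (d=45/2, Q=-103) ⇒ KRZ; edges |K|=23/2, |RZ|=11
  updated: d(KRZ,T)=4, d(KRZ,W)=25
3. join KRZ+T (d=4, Q=-38) ⇒ KRTZ; edges |KRZ|=10, |T|=-6
  updated: d(KRTZ,W)=15
4. join KRTZ+W (d=15) ⇒ KRTWZ; edges |KRTZ|=15/2, |W|=15/2
final tree: (((K:23/2,(R:43/6,Z:83/6):11):10,T:-6):15/2,W:15/2)
total length: 125/2

23/2,11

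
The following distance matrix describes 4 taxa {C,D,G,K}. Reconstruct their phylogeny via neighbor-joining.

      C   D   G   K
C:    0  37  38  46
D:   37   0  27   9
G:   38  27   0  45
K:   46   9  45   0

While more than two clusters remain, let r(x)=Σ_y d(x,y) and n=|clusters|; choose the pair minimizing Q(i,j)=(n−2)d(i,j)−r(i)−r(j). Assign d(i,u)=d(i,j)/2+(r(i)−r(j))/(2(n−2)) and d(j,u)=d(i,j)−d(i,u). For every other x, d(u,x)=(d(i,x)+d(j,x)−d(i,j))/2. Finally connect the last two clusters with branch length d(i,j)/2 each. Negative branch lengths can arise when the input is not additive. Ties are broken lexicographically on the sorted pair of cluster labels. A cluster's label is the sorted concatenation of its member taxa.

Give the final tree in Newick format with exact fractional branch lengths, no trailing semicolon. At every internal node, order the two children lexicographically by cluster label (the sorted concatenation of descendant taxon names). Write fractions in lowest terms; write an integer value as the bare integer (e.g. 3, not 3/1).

(((C:87/4,G:65/4):61/4,D:-9/4):45/8,K:45/8)

1. join C+G (d=38, Q=-155) ⇒ CG; edges |C|=87/4, |G|=65/4
  updated: d(CG,D)=13, d(CG,K)=53/2
2. join CG+D (d=13, Q=-97/2) ⇒ CDG; edges |CG|=61/4, |D|=-9/4
  updated: d(CDG,K)=45/4
3. join CDG+K (d=45/4) ⇒ CDGK; edges |CDG|=45/8, |K|=45/8
final tree: (((C:87/4,G:65/4):61/4,D:-9/4):45/8,K:45/8)
total length: 249/4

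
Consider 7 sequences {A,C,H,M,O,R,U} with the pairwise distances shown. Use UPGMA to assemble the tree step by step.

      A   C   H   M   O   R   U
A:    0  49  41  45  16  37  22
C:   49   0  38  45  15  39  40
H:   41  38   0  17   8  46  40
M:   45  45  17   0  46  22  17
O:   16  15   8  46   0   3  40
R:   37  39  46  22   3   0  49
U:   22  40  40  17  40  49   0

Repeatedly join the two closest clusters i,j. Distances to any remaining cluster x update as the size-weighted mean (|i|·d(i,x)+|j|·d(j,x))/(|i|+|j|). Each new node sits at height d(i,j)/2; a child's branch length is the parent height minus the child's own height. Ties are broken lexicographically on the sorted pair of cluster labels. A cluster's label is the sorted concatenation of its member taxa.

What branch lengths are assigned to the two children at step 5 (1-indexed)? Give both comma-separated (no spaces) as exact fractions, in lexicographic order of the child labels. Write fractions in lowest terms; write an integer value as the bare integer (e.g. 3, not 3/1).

43/12,103/12

step 1: merge (O,R) at d=3; branch lengths O→3/2, R→3/2; new cluster OR
  updated: d(A,OR)=53/2, d(C,OR)=27, d(H,OR)=27, d(M,OR)=34, d(OR,U)=89/2
step 2: merge (H,M) at d=17; branch lengths H→17/2, M→17/2; new cluster HM
  updated: d(A,HM)=43, d(C,HM)=83/2, d(HM,OR)=61/2, d(HM,U)=57/2
step 3: merge (A,U) at d=22; branch lengths A→11, U→11; new cluster AU
  updated: d(AU,C)=89/2, d(AU,HM)=143/4, d(AU,OR)=71/2
step 4: merge (C,OR) at d=27; branch lengths C→27/2, OR→12; new cluster COR
  updated: d(AU,COR)=77/2, d(COR,HM)=205/6
step 5: merge (COR,HM) at d=205/6; branch lengths COR→43/12, HM→103/12; new cluster CHMOR
  updated: d(AU,CHMOR)=187/5
step 6: merge (AU,CHMOR) at d=187/5; branch lengths AU→77/10, CHMOR→97/60; new cluster ACHMORU
final tree: ((A:11,U:11):77/10,((C:27/2,(O:3/2,R:3/2):12):43/12,(H:17/2,M:17/2):103/12):97/60)
total length: 5339/60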